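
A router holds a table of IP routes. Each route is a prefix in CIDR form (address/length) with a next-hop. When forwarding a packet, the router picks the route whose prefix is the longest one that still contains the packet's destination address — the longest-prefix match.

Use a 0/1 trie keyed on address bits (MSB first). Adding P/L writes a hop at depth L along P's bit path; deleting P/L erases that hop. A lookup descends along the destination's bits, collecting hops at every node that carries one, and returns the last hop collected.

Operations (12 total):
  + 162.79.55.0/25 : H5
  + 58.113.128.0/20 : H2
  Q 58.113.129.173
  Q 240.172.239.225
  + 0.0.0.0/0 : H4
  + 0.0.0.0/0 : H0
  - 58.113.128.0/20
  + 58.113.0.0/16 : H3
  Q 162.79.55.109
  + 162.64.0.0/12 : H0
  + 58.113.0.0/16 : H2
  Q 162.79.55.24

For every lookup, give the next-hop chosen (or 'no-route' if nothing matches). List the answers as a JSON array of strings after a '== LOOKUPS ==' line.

Apply in order:
  add 162.79.55.0/25 -> H5 at depth 25
  add 58.113.128.0/20 -> H2 at depth 20
  Q 58.113.129.173: descend 00111010011100011000 ; hops seen [H2] ; pick H2
  Q 240.172.239.225: descend 1 ; hops seen [∅] ; pick no-route
  add 0.0.0.0/0 -> H4 at depth 0
  add 0.0.0.0/0 -> H0 at depth 0
  - 58.113.128.0/20 clear@20
  add 58.113.0.0/16 -> H3 at depth 16
  Q 162.79.55.109: descend 1010001001001111001101110 ; hops seen [H0,H5] ; pick H5
  add 162.64.0.0/12 -> H0 at depth 12
  add 58.113.0.0/16 -> H2 at depth 16
  Q 162.79.55.24: descend 1010001001001111001101110 ; hops seen [H0,H0,H5] ; pick H5

== LOOKUPS ==
["H2","no-route","H5","H5"]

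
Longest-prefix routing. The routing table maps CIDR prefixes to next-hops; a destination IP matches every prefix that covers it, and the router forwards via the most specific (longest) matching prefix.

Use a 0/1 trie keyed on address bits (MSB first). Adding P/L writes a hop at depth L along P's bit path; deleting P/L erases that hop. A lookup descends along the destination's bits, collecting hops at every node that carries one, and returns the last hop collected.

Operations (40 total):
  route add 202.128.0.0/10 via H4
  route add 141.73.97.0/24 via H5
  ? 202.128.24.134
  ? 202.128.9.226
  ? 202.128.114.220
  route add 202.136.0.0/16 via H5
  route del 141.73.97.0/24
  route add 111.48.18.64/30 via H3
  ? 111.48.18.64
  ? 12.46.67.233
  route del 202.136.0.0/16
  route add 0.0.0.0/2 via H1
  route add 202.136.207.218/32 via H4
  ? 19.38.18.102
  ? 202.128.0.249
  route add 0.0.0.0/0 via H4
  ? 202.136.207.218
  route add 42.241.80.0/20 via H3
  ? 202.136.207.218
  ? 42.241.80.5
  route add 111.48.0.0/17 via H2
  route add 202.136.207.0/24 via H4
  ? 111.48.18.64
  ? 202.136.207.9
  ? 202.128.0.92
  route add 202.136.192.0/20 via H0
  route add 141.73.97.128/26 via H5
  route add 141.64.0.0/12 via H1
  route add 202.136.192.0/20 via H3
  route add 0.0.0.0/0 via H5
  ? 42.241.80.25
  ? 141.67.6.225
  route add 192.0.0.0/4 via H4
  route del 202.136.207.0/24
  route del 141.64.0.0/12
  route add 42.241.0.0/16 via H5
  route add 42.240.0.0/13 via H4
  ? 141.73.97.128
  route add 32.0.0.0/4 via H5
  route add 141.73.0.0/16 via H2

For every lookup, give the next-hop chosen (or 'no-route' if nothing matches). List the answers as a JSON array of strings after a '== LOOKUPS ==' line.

Apply in order:
  + 202.128.0.0/10 (H4) depth=10
  + 141.73.97.0/24 (H5) depth=24
  lookup 202.128.24.134: bits 1100101010 walk d0:-→d1:-→d2:-→d3:-→d4:-→d5:-→d6:-→d7:-→d8:-→d9:-→d10:H4 -> H4
  lookup 202.128.9.226: bits 1100101010 walk d0:-→d1:-→d2:-→d3:-→d4:-→d5:-→d6:-→d7:-→d8:-→d9:-→d10:H4 -> H4
  lookup 202.128.114.220: bits 1100101010 walk d0:-→d1:-→d2:-→d3:-→d4:-→d5:-→d6:-→d7:-→d8:-→d9:-→d10:H4 -> H4
  + 202.136.0.0/16 (H5) depth=16
  del 141.73.97.0/24 (clear depth 24)
  + 111.48.18.64/30 (H3) depth=30
  lookup 111.48.18.64: bits 011011110011000000010010010000 walk d0:-→d1:-→d2:-→d3:-→d4:-→d5:-→d6:-→d7:-→d8:-→d9:-→d10:-→d11:-→d12:-→d13:-→d14:-→d15:-→d16:-→d17:-→d18:-→d19:-→d20:-→d21:-→d22:-→d23:-→d24:-→d25:-→d26:-→d27:-→d28:-→d29:-→d30:H3 -> H3
  lookup 12.46.67.233: bits 0 walk d0:-→d1:- -> no-route
  del 202.136.0.0/16 (clear depth 16)
  + 0.0.0.0/2 (H1) depth=2
  + 202.136.207.218/32 (H4) depth=32
  lookup 19.38.18.102: bits 00 walk d0:-→d1:-→d2:H1 -> H1
  lookup 202.128.0.249: bits 110010101000 walk d0:-→d1:-→d2:-→d3:-→d4:-→d5:-→d6:-→d7:-→d8:-→d9:-→d10:H4→d11:-→d12:- -> H4
  + 0.0.0.0/0 (H4) depth=0
  lookup 202.136.207.218: bits 11001010100010001100111111011010 walk d0:H4→d1:-→d2:-→d3:-→d4:-→d5:-→d6:-→d7:-→d8:-→d9:-→d10:H4→d11:-→d12:-→d13:-→d14:-→d15:-→d16:-→d17:-→d18:-→d19:-→d20:-→d21:-→d22:-→d23:-→d24:-→d25:-→d26:-→d27:-→d28:-→d29:-→d30:-→d31:-→d32:H4 -> H4
  + 42.241.80.0/20 (H3) depth=20
  lookup 202.136.207.218: bits 11001010100010001100111111011010 walk d0:H4→d1:-→d2:-→d3:-→d4:-→d5:-→d6:-→d7:-→d8:-→d9:-→d10:H4→d11:-→d12:-→d13:-→d14:-→d15:-→d16:-→d17:-→d18:-→d19:-→d20:-→d21:-→d22:-→d23:-→d24:-→d25:-→d26:-→d27:-→d28:-→d29:-→d30:-→d31:-→d32:H4 -> H4
  lookup 42.241.80.5: bits 00101010111100010101 walk d0:H4→d1:-→d2:H1→d3:-→d4:-→d5:-→d6:-→d7:-→d8:-→d9:-→d10:-→d11:-→d12:-→d13:-→d14:-→d15:-→d16:-→d17:-→d18:-→d19:-→d20:H3 -> H3
  + 111.48.0.0/17 (H2) depth=17
  + 202.136.207.0/24 (H4) depth=24
  lookup 111.48.18.64: bits 011011110011000000010010010000 walk d0:H4→d1:-→d2:-→d3:-→d4:-→d5:-→d6:-→d7:-→d8:-→d9:-→d10:-→d11:-→d12:-→d13:-→d14:-→d15:-→d16:-→d17:H2→d18:-→d19:-→d20:-→d21:-→d22:-→d23:-→d24:-→d25:-→d26:-→d27:-→d28:-→d29:-→d30:H3 -> H3
  lookup 202.136.207.9: bits 110010101000100011001111 walk d0:H4→d1:-→d2:-→d3:-→d4:-→d5:-→d6:-→d7:-→d8:-→d9:-→d10:H4→d11:-→d12:-→d13:-→d14:-→d15:-→d16:-→d17:-→d18:-→d19:-→d20:-→d21:-→d22:-→d23:-→d24:H4 -> H4
  lookup 202.128.0.92: bits 110010101000 walk d0:H4→d1:-→d2:-→d3:-→d4:-→d5:-→d6:-→d7:-→d8:-→d9:-→d10:H4→d11:-→d12:- -> H4
  + 202.136.192.0/20 (H0) depth=20
  + 141.73.97.128/26 (H5) depth=26
  + 141.64.0.0/12 (H1) depth=12
  + 202.136.192.0/20 (H3) depth=20
  + 0.0.0.0/0 (H5) depth=0
  lookup 42.241.80.25: bits 00101010111100010101 walk d0:H5→d1:-→d2:H1→d3:-→d4:-→d5:-→d6:-→d7:-→d8:-→d9:-→d10:-→d11:-→d12:-→d13:-→d14:-→d15:-→d16:-→d17:-→d18:-→d19:-→d20:H3 -> H3
  lookup 141.67.6.225: bits 100011010100 walk d0:H5→d1:-→d2:-→d3:-→d4:-→d5:-→d6:-→d7:-→d8:-→d9:-→d10:-→d11:-→d12:H1 -> H1
  + 192.0.0.0/4 (H4) depth=4
  del 202.136.207.0/24 (clear depth 24)
  del 141.64.0.0/12 (clear depth 12)
  + 42.241.0.0/16 (H5) depth=16
  + 42.240.0.0/13 (H4) depth=13
  lookup 141.73.97.128: bits 10001101010010010110000110 walk d0:H5→d1:-→d2:-→d3:-→d4:-→d5:-→d6:-→d7:-→d8:-→d9:-→d10:-→d11:-→d12:-→d13:-→d14:-→d15:-→d16:-→d17:-→d18:-→d19:-→d20:-→d21:-→d22:-→d23:-→d24:-→d25:-→d26:H5 -> H5
  + 32.0.0.0/4 (H5) depth=4
  + 141.73.0.0/16 (H2) depth=16

== LOOKUPS ==
["H4","H4","H4","H3","no-route","H1","H4","H4","H4","H3","H3","H4","H4","H3","H1","H5"]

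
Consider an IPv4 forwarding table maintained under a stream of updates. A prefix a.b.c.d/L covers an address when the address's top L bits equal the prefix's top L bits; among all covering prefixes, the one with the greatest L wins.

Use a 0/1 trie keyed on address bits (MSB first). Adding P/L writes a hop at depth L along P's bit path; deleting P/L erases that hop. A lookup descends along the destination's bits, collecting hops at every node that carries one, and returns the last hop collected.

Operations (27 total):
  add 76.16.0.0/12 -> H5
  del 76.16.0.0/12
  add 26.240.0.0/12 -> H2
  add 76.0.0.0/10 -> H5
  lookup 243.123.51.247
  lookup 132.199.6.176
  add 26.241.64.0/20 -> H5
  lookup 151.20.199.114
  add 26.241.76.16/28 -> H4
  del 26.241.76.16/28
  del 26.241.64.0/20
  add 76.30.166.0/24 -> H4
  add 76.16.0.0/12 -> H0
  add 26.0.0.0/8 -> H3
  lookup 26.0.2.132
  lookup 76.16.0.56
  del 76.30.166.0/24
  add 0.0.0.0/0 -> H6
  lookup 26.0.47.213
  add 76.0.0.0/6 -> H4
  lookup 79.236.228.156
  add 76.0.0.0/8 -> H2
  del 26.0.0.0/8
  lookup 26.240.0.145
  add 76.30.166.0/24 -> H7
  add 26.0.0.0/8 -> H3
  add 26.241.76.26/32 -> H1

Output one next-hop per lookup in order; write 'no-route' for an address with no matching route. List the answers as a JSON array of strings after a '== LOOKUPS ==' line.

Trace:
  add 76.16.0.0/12 -> H5 at depth 12
  del 76.16.0.0/12 (clear depth 12)
  add 26.240.0.0/12 -> H2 at depth 12
  add 76.0.0.0/10 -> H5 at depth 10
  Q 243.123.51.247: descend ε ; hops seen [∅] ; pick no-route
  Q 132.199.6.176: descend ε ; hops seen [∅] ; pick no-route
  add 26.241.64.0/20 -> H5 at depth 20
  Q 151.20.199.114: descend ε ; hops seen [∅] ; pick no-route
  add 26.241.76.16/28 -> H4 at depth 28
  del 26.241.76.16/28 (clear depth 28)
  del 26.241.64.0/20 (clear depth 20)
  add 76.30.166.0/24 -> H4 at depth 24
  add 76.16.0.0/12 -> H0 at depth 12
  add 26.0.0.0/8 -> H3 at depth 8
  Q 26.0.2.132: descend 00011010 ; hops seen [H3] ; pick H3
  Q 76.16.0.56: descend 010011000001 ; hops seen [H5,H0] ; pick H0
  del 76.30.166.0/24 (clear depth 24)
  add 0.0.0.0/0 -> H6 at depth 0
  Q 26.0.47.213: descend 00011010 ; hops seen [H6,H3] ; pick H3
  add 76.0.0.0/6 -> H4 at depth 6
  Q 79.236.228.156: descend 010011 ; hops seen [H6,H4] ; pick H4
  add 76.0.0.0/8 -> H2 at depth 8
  del 26.0.0.0/8 (clear depth 8)
  Q 26.240.0.145: descend 000110101111000 ; hops seen [H6,H2] ; pick H2
  add 76.30.166.0/24 -> H7 at depth 24
  add 26.0.0.0/8 -> H3 at depth 8
  add 26.241.76.26/32 -> H1 at depth 32

== LOOKUPS ==
["no-route","no-route","no-route","H3","H0","H3","H4","H2"]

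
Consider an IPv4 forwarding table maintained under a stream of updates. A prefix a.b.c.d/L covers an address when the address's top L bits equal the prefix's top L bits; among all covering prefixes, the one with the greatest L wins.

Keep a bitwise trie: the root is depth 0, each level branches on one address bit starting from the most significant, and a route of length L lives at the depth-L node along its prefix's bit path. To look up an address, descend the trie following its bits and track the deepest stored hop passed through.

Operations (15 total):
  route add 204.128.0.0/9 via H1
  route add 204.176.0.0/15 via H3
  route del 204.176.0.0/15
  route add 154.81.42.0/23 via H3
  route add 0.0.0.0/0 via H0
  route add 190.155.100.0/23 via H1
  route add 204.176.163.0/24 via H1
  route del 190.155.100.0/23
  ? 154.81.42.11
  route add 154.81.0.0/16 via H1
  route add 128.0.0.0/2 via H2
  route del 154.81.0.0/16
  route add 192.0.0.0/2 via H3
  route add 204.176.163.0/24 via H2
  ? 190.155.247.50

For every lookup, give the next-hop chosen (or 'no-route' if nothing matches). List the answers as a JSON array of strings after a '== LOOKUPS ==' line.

Process each operation:
  + 204.128.0.0/9 (H1) depth=9
  + 204.176.0.0/15 (H3) depth=15
  - 204.176.0.0/15 clear@15
  + 154.81.42.0/23 (H3) depth=23
  + 0.0.0.0/0 (H0) depth=0
  + 190.155.100.0/23 (H1) depth=23
  + 204.176.163.0/24 (H1) depth=24
  - 190.155.100.0/23 clear@23
  lookup 154.81.42.11: bits 10011010010100010010101 walk d0:H0→d1:-→d2:-→d3:-→d4:-→d5:-→d6:-→d7:-→d8:-→d9:-→d10:-→d11:-→d12:-→d13:-→d14:-→d15:-→d16:-→d17:-→d18:-→d19:-→d20:-→d21:-→d22:-→d23:H3 -> H3
  + 154.81.0.0/16 (H1) depth=16
  + 128.0.0.0/2 (H2) depth=2
  - 154.81.0.0/16 clear@16
  + 192.0.0.0/2 (H3) depth=2
  + 204.176.163.0/24 (H2) depth=24
  lookup 190.155.247.50: bits 1011111010011011 walk d0:H0→d1:-→d2:H2→d3:-→d4:-→d5:-→d6:-→d7:-→d8:-→d9:-→d10:-→d11:-→d12:-→d13:-→d14:-→d15:-→d16:- -> H2

== LOOKUPS ==
["H3","H2"]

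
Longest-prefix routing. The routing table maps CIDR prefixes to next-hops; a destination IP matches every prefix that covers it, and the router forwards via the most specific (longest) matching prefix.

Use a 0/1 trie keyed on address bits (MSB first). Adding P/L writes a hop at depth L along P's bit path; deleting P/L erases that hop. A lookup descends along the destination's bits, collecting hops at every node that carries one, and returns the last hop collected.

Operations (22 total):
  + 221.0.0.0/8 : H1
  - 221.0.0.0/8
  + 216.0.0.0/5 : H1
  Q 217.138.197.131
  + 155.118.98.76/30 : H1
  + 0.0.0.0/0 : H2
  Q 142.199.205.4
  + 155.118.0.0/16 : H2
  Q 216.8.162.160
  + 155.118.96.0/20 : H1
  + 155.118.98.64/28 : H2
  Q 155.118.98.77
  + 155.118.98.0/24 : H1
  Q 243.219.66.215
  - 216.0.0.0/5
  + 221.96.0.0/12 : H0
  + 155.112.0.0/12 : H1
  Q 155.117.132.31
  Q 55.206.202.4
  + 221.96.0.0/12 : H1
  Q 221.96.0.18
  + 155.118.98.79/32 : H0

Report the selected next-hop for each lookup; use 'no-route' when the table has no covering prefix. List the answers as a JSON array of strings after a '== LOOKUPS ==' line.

Trace:
  add 221.0.0.0/8 -> H1 at depth 8
  - 221.0.0.0/8 clear@8
  add 216.0.0.0/5 -> H1 at depth 5
  lookup 217.138.197.131: bits 11011 walk d0:-→d1:-→d2:-→d3:-→d4:-→d5:H1 -> H1
  add 155.118.98.76/30 -> H1 at depth 30
  add 0.0.0.0/0 -> H2 at depth 0
  lookup 142.199.205.4: bits 100 walk d0:H2→d1:-→d2:-→d3:- -> H2
  add 155.118.0.0/16 -> H2 at depth 16
  lookup 216.8.162.160: bits 11011 walk d0:H2→d1:-→d2:-→d3:-→d4:-→d5:H1 -> H1
  add 155.118.96.0/20 -> H1 at depth 20
  add 155.118.98.64/28 -> H2 at depth 28
  lookup 155.118.98.77: bits 100110110111011001100010010011 walk d0:H2→d1:-→d2:-→d3:-→d4:-→d5:-→d6:-→d7:-→d8:-→d9:-→d10:-→d11:-→d12:-→d13:-→d14:-→d15:-→d16:H2→d17:-→d18:-→d19:-→d20:H1→d21:-→d22:-→d23:-→d24:-→d25:-→d26:-→d27:-→d28:H2→d29:-→d30:H1 -> H1
  add 155.118.98.0/24 -> H1 at depth 24
  lookup 243.219.66.215: bits 11 walk d0:H2→d1:-→d2:- -> H2
  - 216.0.0.0/5 clear@5
  add 221.96.0.0/12 -> H0 at depth 12
  add 155.112.0.0/12 -> H1 at depth 12
  lookup 155.117.132.31: bits 10011011011101 walk d0:H2→d1:-→d2:-→d3:-→d4:-→d5:-→d6:-→d7:-→d8:-→d9:-→d10:-→d11:-→d12:H1→d13:-→d14:- -> H1
  lookup 55.206.202.4: bits ε walk d0:H2 -> H2
  add 221.96.0.0/12 -> H1 at depth 12
  lookup 221.96.0.18: bits 110111010110 walk d0:H2→d1:-→d2:-→d3:-→d4:-→d5:-→d6:-→d7:-→d8:-→d9:-→d10:-→d11:-→d12:H1 -> H1
  add 155.118.98.79/32 -> H0 at depth 32

== LOOKUPS ==
["H1","H2","H1","H1","H2","H1","H2","H1"]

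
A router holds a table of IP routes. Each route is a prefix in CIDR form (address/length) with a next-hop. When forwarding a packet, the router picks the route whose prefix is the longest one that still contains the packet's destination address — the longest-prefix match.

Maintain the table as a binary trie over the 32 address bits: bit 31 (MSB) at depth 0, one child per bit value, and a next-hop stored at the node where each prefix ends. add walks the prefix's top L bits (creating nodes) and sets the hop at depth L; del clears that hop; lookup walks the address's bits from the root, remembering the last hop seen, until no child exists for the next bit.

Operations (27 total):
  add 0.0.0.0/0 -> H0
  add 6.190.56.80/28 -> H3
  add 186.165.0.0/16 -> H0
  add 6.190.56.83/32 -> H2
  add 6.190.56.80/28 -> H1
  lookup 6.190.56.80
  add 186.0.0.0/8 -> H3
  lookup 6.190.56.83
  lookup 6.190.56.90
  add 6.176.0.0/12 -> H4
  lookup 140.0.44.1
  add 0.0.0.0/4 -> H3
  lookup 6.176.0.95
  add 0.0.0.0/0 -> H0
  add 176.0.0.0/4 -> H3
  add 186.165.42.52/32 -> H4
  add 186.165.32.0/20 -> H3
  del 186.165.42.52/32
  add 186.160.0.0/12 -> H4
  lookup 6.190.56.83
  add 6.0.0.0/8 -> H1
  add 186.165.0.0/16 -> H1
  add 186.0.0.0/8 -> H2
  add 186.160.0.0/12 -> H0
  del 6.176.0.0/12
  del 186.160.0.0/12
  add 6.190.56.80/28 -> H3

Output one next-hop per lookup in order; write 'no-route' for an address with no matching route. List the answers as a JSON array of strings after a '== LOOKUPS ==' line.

Apply in order:
  add 0.0.0.0/0 -> H0 at depth 0
  add 6.190.56.80/28 -> H3 at depth 28
  add 186.165.0.0/16 -> H0 at depth 16
  add 6.190.56.83/32 -> H2 at depth 32
  add 6.190.56.80/28 -> H1 at depth 28
  ? 6.190.56.80  path d0:H0→d1:-→d2:-→d3:-→d4:-→d5:-→d6:-→d7:-→d8:-→d9:-→d10:-→d11:-→d12:-→d13:-→d14:-→d15:-→d16:-→d17:-→d18:-→d19:-→d20:-→d21:-→d22:-→d23:-→d24:-→d25:-→d26:-→d27:-→d28:H1→d29:-→d30:-  best=H1
  add 186.0.0.0/8 -> H3 at depth 8
  ? 6.190.56.83  path d0:H0→d1:-→d2:-→d3:-→d4:-→d5:-→d6:-→d7:-→d8:-→d9:-→d10:-→d11:-→d12:-→d13:-→d14:-→d15:-→d16:-→d17:-→d18:-→d19:-→d20:-→d21:-→d22:-→d23:-→d24:-→d25:-→d26:-→d27:-→d28:H1→d29:-→d30:-→d31:-→d32:H2  best=H2
  ? 6.190.56.90  path d0:H0→d1:-→d2:-→d3:-→d4:-→d5:-→d6:-→d7:-→d8:-→d9:-→d10:-→d11:-→d12:-→d13:-→d14:-→d15:-→d16:-→d17:-→d18:-→d19:-→d20:-→d21:-→d22:-→d23:-→d24:-→d25:-→d26:-→d27:-→d28:H1  best=H1
  add 6.176.0.0/12 -> H4 at depth 12
  ? 140.0.44.1  path d0:H0→d1:-→d2:-  best=H0
  add 0.0.0.0/4 -> H3 at depth 4
  ? 6.176.0.95  path d0:H0→d1:-→d2:-→d3:-→d4:H3→d5:-→d6:-→d7:-→d8:-→d9:-→d10:-→d11:-→d12:H4  best=H4
  add 0.0.0.0/0 -> H0 at depth 0
  add 176.0.0.0/4 -> H3 at depth 4
  add 186.165.42.52/32 -> H4 at depth 32
  add 186.165.32.0/20 -> H3 at depth 20
  del 186.165.42.52/32 (clear depth 32)
  add 186.160.0.0/12 -> H4 at depth 12
  ? 6.190.56.83  path d0:H0→d1:-→d2:-→d3:-→d4:H3→d5:-→d6:-→d7:-→d8:-→d9:-→d10:-→d11:-→d12:H4→d13:-→d14:-→d15:-→d16:-→d17:-→d18:-→d19:-→d20:-→d21:-→d22:-→d23:-→d24:-→d25:-→d26:-→d27:-→d28:H1→d29:-→d30:-→d31:-→d32:H2  best=H2
  add 6.0.0.0/8 -> H1 at depth 8
  add 186.165.0.0/16 -> H1 at depth 16
  add 186.0.0.0/8 -> H2 at depth 8
  add 186.160.0.0/12 -> H0 at depth 12
  del 6.176.0.0/12 (clear depth 12)
  del 186.160.0.0/12 (clear depth 12)
  add 6.190.56.80/28 -> H3 at depth 28

== LOOKUPS ==
["H1","H2","H1","H0","H4","H2"]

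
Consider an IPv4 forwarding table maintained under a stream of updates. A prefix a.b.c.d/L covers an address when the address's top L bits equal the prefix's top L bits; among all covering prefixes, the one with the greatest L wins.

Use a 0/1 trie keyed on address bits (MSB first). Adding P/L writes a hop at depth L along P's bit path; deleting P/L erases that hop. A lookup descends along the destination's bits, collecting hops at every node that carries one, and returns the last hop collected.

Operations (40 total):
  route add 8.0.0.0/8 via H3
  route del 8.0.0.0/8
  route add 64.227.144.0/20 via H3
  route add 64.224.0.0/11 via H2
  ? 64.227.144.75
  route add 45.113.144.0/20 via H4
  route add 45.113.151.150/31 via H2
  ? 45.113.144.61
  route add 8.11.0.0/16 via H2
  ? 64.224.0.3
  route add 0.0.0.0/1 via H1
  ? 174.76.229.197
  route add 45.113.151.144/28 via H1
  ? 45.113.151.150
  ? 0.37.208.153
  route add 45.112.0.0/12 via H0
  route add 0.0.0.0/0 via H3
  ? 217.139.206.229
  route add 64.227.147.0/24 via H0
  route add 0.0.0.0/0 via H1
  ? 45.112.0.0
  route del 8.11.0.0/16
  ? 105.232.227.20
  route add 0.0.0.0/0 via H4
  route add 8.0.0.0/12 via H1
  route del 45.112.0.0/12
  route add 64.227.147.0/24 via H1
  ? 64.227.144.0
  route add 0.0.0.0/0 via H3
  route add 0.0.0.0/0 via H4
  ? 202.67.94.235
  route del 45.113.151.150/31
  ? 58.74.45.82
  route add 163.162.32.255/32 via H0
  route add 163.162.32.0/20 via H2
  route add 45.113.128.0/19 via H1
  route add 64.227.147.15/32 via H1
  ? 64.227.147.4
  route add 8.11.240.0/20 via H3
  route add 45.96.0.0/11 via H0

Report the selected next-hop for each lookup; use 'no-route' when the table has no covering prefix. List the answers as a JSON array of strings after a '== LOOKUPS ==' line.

Process each operation:
  + 8.0.0.0/8 (H3) depth=8
  - 8.0.0.0/8 clear@8
  + 64.227.144.0/20 (H3) depth=20
  + 64.224.0.0/11 (H2) depth=11
  Q 64.227.144.75: descend 01000000111000111001 ; hops seen [H2,H3] ; pick H3
  + 45.113.144.0/20 (H4) depth=20
  + 45.113.151.150/31 (H2) depth=31
  Q 45.113.144.61: descend 001011010111000110010 ; hops seen [H4] ; pick H4
  + 8.11.0.0/16 (H2) depth=16
  Q 64.224.0.3: descend 01000000111000 ; hops seen [H2] ; pick H2
  + 0.0.0.0/1 (H1) depth=1
  Q 174.76.229.197: descend ε ; hops seen [∅] ; pick no-route
  + 45.113.151.144/28 (H1) depth=28
  Q 45.113.151.150: descend 0010110101110001100101111001011 ; hops seen [H1,H4,H1,H2] ; pick H2
  Q 0.37.208.153: descend 0000 ; hops seen [H1] ; pick H1
  + 45.112.0.0/12 (H0) depth=12
  + 0.0.0.0/0 (H3) depth=0
  Q 217.139.206.229: descend ε ; hops seen [H3] ; pick H3
  + 64.227.147.0/24 (H0) depth=24
  + 0.0.0.0/0 (H1) depth=0
  Q 45.112.0.0: descend 001011010111000 ; hops seen [H1,H1,H0] ; pick H0
  - 8.11.0.0/16 clear@16
  Q 105.232.227.20: descend 01 ; hops seen [H1,H1] ; pick H1
  + 0.0.0.0/0 (H4) depth=0
  + 8.0.0.0/12 (H1) depth=12
  - 45.112.0.0/12 clear@12
  + 64.227.147.0/24 (H1) depth=24
  Q 64.227.144.0: descend 0100000011100011100100 ; hops seen [H4,H1,H2,H3] ; pick H3
  + 0.0.0.0/0 (H3) depth=0
  + 0.0.0.0/0 (H4) depth=0
  Q 202.67.94.235: descend ε ; hops seen [H4] ; pick H4
  - 45.113.151.150/31 clear@31
  Q 58.74.45.82: descend 001 ; hops seen [H4,H1] ; pick H1
  + 163.162.32.255/32 (H0) depth=32
  + 163.162.32.0/20 (H2) depth=20
  + 45.113.128.0/19 (H1) depth=19
  + 64.227.147.15/32 (H1) depth=32
  Q 64.227.147.4: descend 0100000011100011100100110000 ; hops seen [H4,H1,H2,H3,H1] ; pick H1
  + 8.11.240.0/20 (H3) depth=20
  + 45.96.0.0/11 (H0) depth=11

== LOOKUPS ==
["H3","H4","H2","no-route","H2","H1","H3","H0","H1","H3","H4","H1","H1"]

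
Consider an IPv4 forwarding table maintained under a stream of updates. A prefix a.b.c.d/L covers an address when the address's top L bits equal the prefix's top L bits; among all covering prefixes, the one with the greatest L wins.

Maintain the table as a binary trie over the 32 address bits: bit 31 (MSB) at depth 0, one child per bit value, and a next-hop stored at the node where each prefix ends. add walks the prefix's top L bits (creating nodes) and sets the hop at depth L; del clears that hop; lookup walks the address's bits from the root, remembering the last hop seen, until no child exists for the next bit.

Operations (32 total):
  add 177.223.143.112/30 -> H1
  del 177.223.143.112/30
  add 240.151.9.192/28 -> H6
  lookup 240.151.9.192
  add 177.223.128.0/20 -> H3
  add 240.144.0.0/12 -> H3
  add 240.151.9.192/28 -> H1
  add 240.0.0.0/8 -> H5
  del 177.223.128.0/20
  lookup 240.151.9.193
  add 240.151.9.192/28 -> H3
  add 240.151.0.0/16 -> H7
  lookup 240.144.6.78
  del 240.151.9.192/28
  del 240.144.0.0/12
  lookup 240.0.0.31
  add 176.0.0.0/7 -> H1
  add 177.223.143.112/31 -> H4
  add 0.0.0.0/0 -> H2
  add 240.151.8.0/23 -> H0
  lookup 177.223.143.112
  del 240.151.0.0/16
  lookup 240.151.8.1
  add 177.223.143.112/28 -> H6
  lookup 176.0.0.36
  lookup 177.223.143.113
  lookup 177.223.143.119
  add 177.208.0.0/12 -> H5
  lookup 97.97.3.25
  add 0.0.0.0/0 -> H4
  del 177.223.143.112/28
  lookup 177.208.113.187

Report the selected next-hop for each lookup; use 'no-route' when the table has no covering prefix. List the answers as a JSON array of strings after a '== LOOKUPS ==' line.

Trace:
  add 177.223.143.112/30 -> H1 at depth 30
  - 177.223.143.112/30 clear@30
  add 240.151.9.192/28 -> H6 at depth 28
  Q 240.151.9.192: descend 1111000010010111000010011100 ; hops seen [H6] ; pick H6
  add 177.223.128.0/20 -> H3 at depth 20
  add 240.144.0.0/12 -> H3 at depth 12
  add 240.151.9.192/28 -> H1 at depth 28
  add 240.0.0.0/8 -> H5 at depth 8
  - 177.223.128.0/20 clear@20
  Q 240.151.9.193: descend 1111000010010111000010011100 ; hops seen [H5,H3,H1] ; pick H1
  add 240.151.9.192/28 -> H3 at depth 28
  add 240.151.0.0/16 -> H7 at depth 16
  Q 240.144.6.78: descend 1111000010010 ; hops seen [H5,H3] ; pick H3
  - 240.151.9.192/28 clear@28
  - 240.144.0.0/12 clear@12
  Q 240.0.0.31: descend 11110000 ; hops seen [H5] ; pick H5
  add 176.0.0.0/7 -> H1 at depth 7
  add 177.223.143.112/31 -> H4 at depth 31
  add 0.0.0.0/0 -> H2 at depth 0
  add 240.151.8.0/23 -> H0 at depth 23
  Q 177.223.143.112: descend 1011000111011111100011110111000 ; hops seen [H2,H1,H4] ; pick H4
  - 240.151.0.0/16 clear@16
  Q 240.151.8.1: descend 11110000100101110000100 ; hops seen [H2,H5,H0] ; pick H0
  add 177.223.143.112/28 -> H6 at depth 28
  Q 176.0.0.36: descend 1011000 ; hops seen [H2,H1] ; pick H1
  Q 177.223.143.113: descend 1011000111011111100011110111000 ; hops seen [H2,H1,H6,H4] ; pick H4
  Q 177.223.143.119: descend 10110001110111111000111101110 ; hops seen [H2,H1,H6] ; pick H6
  add 177.208.0.0/12 -> H5 at depth 12
  Q 97.97.3.25: descend ε ; hops seen [H2] ; pick H2
  add 0.0.0.0/0 -> H4 at depth 0
  - 177.223.143.112/28 clear@28
  Q 177.208.113.187: descend 101100011101 ; hops seen [H4,H1,H5] ; pick H5

== LOOKUPS ==
["H6","H1","H3","H5","H4","H0","H1","H4","H6","H2","H5"]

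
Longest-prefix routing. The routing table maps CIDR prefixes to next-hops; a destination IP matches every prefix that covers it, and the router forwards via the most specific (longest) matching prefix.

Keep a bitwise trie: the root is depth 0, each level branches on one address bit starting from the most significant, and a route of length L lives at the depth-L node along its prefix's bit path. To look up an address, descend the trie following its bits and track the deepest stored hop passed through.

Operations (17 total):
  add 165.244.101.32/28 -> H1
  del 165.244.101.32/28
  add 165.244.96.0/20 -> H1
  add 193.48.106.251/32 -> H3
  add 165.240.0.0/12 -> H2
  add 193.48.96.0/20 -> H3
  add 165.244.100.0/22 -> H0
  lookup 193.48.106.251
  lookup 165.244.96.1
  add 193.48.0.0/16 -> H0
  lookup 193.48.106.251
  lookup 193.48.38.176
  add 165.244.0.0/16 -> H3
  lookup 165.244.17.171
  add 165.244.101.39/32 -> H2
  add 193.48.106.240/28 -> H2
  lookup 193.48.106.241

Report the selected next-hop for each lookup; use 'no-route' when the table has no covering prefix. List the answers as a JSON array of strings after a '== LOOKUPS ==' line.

Apply in order:
  add 165.244.101.32/28 -> H1 at depth 28
  - 165.244.101.32/28 clear@28
  add 165.244.96.0/20 -> H1 at depth 20
  add 193.48.106.251/32 -> H3 at depth 32
  add 165.240.0.0/12 -> H2 at depth 12
  add 193.48.96.0/20 -> H3 at depth 20
  add 165.244.100.0/22 -> H0 at depth 22
  Q 193.48.106.251: descend 11000001001100000110101011111011 ; hops seen [H3,H3] ; pick H3
  Q 165.244.96.1: descend 101001011111010001100 ; hops seen [H2,H1] ; pick H1
  add 193.48.0.0/16 -> H0 at depth 16
  Q 193.48.106.251: descend 11000001001100000110101011111011 ; hops seen [H0,H3,H3] ; pick H3
  Q 193.48.38.176: descend 11000001001100000 ; hops seen [H0] ; pick H0
  add 165.244.0.0/16 -> H3 at depth 16
  Q 165.244.17.171: descend 10100101111101000 ; hops seen [H2,H3] ; pick H3
  add 165.244.101.39/32 -> H2 at depth 32
  add 193.48.106.240/28 -> H2 at depth 28
  Q 193.48.106.241: descend 1100000100110000011010101111 ; hops seen [H0,H3,H2] ; pick H2

== LOOKUPS ==
["H3","H1","H3","H0","H3","H2"]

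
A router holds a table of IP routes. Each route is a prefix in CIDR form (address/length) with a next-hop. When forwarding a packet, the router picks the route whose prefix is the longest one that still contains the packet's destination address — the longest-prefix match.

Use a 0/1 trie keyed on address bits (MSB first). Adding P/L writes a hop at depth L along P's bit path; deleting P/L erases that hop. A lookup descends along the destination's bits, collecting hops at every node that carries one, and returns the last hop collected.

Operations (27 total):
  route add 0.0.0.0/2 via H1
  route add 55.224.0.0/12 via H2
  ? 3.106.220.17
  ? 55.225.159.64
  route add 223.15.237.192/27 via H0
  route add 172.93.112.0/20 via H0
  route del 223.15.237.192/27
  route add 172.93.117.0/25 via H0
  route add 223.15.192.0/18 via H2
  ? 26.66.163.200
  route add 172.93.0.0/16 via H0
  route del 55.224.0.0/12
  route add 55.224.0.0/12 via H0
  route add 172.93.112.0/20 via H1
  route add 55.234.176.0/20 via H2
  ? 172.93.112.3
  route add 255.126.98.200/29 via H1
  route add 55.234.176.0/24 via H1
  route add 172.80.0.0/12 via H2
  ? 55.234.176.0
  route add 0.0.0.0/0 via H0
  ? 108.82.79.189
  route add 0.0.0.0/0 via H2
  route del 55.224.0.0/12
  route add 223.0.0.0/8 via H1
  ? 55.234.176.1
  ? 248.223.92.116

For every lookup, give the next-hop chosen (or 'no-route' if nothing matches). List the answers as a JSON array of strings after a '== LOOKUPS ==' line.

Process each operation:
  + 0.0.0.0/2 (H1) depth=2
  + 55.224.0.0/12 (H2) depth=12
  lookup 3.106.220.17: bits 00 walk d0:-→d1:-→d2:H1 -> H1
  lookup 55.225.159.64: bits 001101111110 walk d0:-→d1:-→d2:H1→d3:-→d4:-→d5:-→d6:-→d7:-→d8:-→d9:-→d10:-→d11:-→d12:H2 -> H2
  + 223.15.237.192/27 (H0) depth=27
  + 172.93.112.0/20 (H0) depth=20
  - 223.15.237.192/27 clear@27
  + 172.93.117.0/25 (H0) depth=25
  + 223.15.192.0/18 (H2) depth=18
  lookup 26.66.163.200: bits 00 walk d0:-→d1:-→d2:H1 -> H1
  + 172.93.0.0/16 (H0) depth=16
  - 55.224.0.0/12 clear@12
  + 55.224.0.0/12 (H0) depth=12
  + 172.93.112.0/20 (H1) depth=20
  + 55.234.176.0/20 (H2) depth=20
  lookup 172.93.112.3: bits 101011000101110101110 walk d0:-→d1:-→d2:-→d3:-→d4:-→d5:-→d6:-→d7:-→d8:-→d9:-→d10:-→d11:-→d12:-→d13:-→d14:-→d15:-→d16:H0→d17:-→d18:-→d19:-→d20:H1→d21:- -> H1
  + 255.126.98.200/29 (H1) depth=29
  + 55.234.176.0/24 (H1) depth=24
  + 172.80.0.0/12 (H2) depth=12
  lookup 55.234.176.0: bits 001101111110101010110000 walk d0:-→d1:-→d2:H1→d3:-→d4:-→d5:-→d6:-→d7:-→d8:-→d9:-→d10:-→d11:-→d12:H0→d13:-→d14:-→d15:-→d16:-→d17:-→d18:-→d19:-→d20:H2→d21:-→d22:-→d23:-→d24:H1 -> H1
  + 0.0.0.0/0 (H0) depth=0
  lookup 108.82.79.189: bits 0 walk d0:H0→d1:- -> H0
  + 0.0.0.0/0 (H2) depth=0
  - 55.224.0.0/12 clear@12
  + 223.0.0.0/8 (H1) depth=8
  lookup 55.234.176.1: bits 001101111110101010110000 walk d0:H2→d1:-→d2:H1→d3:-→d4:-→d5:-→d6:-→d7:-→d8:-→d9:-→d10:-→d11:-→d12:-→d13:-→d14:-→d15:-→d16:-→d17:-→d18:-→d19:-→d20:H2→d21:-→d22:-→d23:-→d24:H1 -> H1
  lookup 248.223.92.116: bits 11111 walk d0:H2→d1:-→d2:-→d3:-→d4:-→d5:- -> H2

== LOOKUPS ==
["H1","H2","H1","H1","H1","H0","H1","H2"]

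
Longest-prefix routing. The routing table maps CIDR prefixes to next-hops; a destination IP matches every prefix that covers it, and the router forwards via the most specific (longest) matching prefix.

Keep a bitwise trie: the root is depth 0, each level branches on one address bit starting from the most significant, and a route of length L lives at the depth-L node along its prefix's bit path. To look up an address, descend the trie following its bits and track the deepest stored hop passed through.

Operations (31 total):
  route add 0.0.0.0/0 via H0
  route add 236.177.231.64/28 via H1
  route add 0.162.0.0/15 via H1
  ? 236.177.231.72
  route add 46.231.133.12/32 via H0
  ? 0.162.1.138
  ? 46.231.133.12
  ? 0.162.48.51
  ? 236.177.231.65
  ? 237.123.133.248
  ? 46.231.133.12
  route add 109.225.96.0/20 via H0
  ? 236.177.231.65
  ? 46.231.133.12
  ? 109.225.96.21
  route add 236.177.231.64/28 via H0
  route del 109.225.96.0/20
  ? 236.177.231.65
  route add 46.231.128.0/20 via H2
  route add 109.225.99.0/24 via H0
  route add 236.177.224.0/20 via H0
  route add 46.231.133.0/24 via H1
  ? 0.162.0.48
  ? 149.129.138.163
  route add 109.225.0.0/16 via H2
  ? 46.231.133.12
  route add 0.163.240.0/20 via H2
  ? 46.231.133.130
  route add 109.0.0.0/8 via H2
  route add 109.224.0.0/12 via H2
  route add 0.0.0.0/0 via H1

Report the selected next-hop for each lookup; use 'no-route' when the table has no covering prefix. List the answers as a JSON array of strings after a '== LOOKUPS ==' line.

Process each operation:
  add 0.0.0.0/0 -> H0 at depth 0
  add 236.177.231.64/28 -> H1 at depth 28
  add 0.162.0.0/15 -> H1 at depth 15
  lookup 236.177.231.72: bits 1110110010110001111001110100 walk d0:H0→d1:-→d2:-→d3:-→d4:-→d5:-→d6:-→d7:-→d8:-→d9:-→d10:-→d11:-→d12:-→d13:-→d14:-→d15:-→d16:-→d17:-→d18:-→d19:-→d20:-→d21:-→d22:-→d23:-→d24:-→d25:-→d26:-→d27:-→d28:H1 -> H1
  add 46.231.133.12/32 -> H0 at depth 32
  lookup 0.162.1.138: bits 000000001010001 walk d0:H0→d1:-→d2:-→d3:-→d4:-→d5:-→d6:-→d7:-→d8:-→d9:-→d10:-→d11:-→d12:-→d13:-→d14:-→d15:H1 -> H1
  lookup 46.231.133.12: bits 00101110111001111000010100001100 walk d0:H0→d1:-→d2:-→d3:-→d4:-→d5:-→d6:-→d7:-→d8:-→d9:-→d10:-→d11:-→d12:-→d13:-→d14:-→d15:-→d16:-→d17:-→d18:-→d19:-→d20:-→d21:-→d22:-→d23:-→d24:-→d25:-→d26:-→d27:-→d28:-→d29:-→d30:-→d31:-→d32:H0 -> H0
  lookup 0.162.48.51: bits 000000001010001 walk d0:H0→d1:-→d2:-→d3:-→d4:-→d5:-→d6:-→d7:-→d8:-→d9:-→d10:-→d11:-→d12:-→d13:-→d14:-→d15:H1 -> H1
  lookup 236.177.231.65: bits 1110110010110001111001110100 walk d0:H0→d1:-→d2:-→d3:-→d4:-→d5:-→d6:-→d7:-→d8:-→d9:-→d10:-→d11:-→d12:-→d13:-→d14:-→d15:-→d16:-→d17:-→d18:-→d19:-→d20:-→d21:-→d22:-→d23:-→d24:-→d25:-→d26:-→d27:-→d28:H1 -> H1
  lookup 237.123.133.248: bits 1110110 walk d0:H0→d1:-→d2:-→d3:-→d4:-→d5:-→d6:-→d7:- -> H0
  lookup 46.231.133.12: bits 00101110111001111000010100001100 walk d0:H0→d1:-→d2:-→d3:-→d4:-→d5:-→d6:-→d7:-→d8:-→d9:-→d10:-→d11:-→d12:-→d13:-→d14:-→d15:-→d16:-→d17:-→d18:-→d19:-→d20:-→d21:-→d22:-→d23:-→d24:-→d25:-→d26:-→d27:-→d28:-→d29:-→d30:-→d31:-→d32:H0 -> H0
  add 109.225.96.0/20 -> H0 at depth 20
  lookup 236.177.231.65: bits 1110110010110001111001110100 walk d0:H0→d1:-→d2:-→d3:-→d4:-→d5:-→d6:-→d7:-→d8:-→d9:-→d10:-→d11:-→d12:-→d13:-→d14:-→d15:-→d16:-→d17:-→d18:-→d19:-→d20:-→d21:-→d22:-→d23:-→d24:-→d25:-→d26:-→d27:-→d28:H1 -> H1
  lookup 46.231.133.12: bits 00101110111001111000010100001100 walk d0:H0→d1:-→d2:-→d3:-→d4:-→d5:-→d6:-→d7:-→d8:-→d9:-→d10:-→d11:-→d12:-→d13:-→d14:-→d15:-→d16:-→d17:-→d18:-→d19:-→d20:-→d21:-→d22:-→d23:-→d24:-→d25:-→d26:-→d27:-→d28:-→d29:-→d30:-→d31:-→d32:H0 -> H0
  lookup 109.225.96.21: bits 01101101111000010110 walk d0:H0→d1:-→d2:-→d3:-→d4:-→d5:-→d6:-→d7:-→d8:-→d9:-→d10:-→d11:-→d12:-→d13:-→d14:-→d15:-→d16:-→d17:-→d18:-→d19:-→d20:H0 -> H0
  add 236.177.231.64/28 -> H0 at depth 28
  - 109.225.96.0/20 clear@20
  lookup 236.177.231.65: bits 1110110010110001111001110100 walk d0:H0→d1:-→d2:-→d3:-→d4:-→d5:-→d6:-→d7:-→d8:-→d9:-→d10:-→d11:-→d12:-→d13:-→d14:-→d15:-→d16:-→d17:-→d18:-→d19:-→d20:-→d21:-→d22:-→d23:-→d24:-→d25:-→d26:-→d27:-→d28:H0 -> H0
  add 46.231.128.0/20 -> H2 at depth 20
  add 109.225.99.0/24 -> H0 at depth 24
  add 236.177.224.0/20 -> H0 at depth 20
  add 46.231.133.0/24 -> H1 at depth 24
  lookup 0.162.0.48: bits 000000001010001 walk d0:H0→d1:-→d2:-→d3:-→d4:-→d5:-→d6:-→d7:-→d8:-→d9:-→d10:-→d11:-→d12:-→d13:-→d14:-→d15:H1 -> H1
  lookup 149.129.138.163: bits 1 walk d0:H0→d1:- -> H0
  add 109.225.0.0/16 -> H2 at depth 16
  lookup 46.231.133.12: bits 00101110111001111000010100001100 walk d0:H0→d1:-→d2:-→d3:-→d4:-→d5:-→d6:-→d7:-→d8:-→d9:-→d10:-→d11:-→d12:-→d13:-→d14:-→d15:-→d16:-→d17:-→d18:-→d19:-→d20:H2→d21:-→d22:-→d23:-→d24:H1→d25:-→d26:-→d27:-→d28:-→d29:-→d30:-→d31:-→d32:H0 -> H0
  add 0.163.240.0/20 -> H2 at depth 20
  lookup 46.231.133.130: bits 001011101110011110000101 walk d0:H0→d1:-→d2:-→d3:-→d4:-→d5:-→d6:-→d7:-→d8:-→d9:-→d10:-→d11:-→d12:-→d13:-→d14:-→d15:-→d16:-→d17:-→d18:-→d19:-→d20:H2→d21:-→d22:-→d23:-→d24:H1 -> H1
  add 109.0.0.0/8 -> H2 at depth 8
  add 109.224.0.0/12 -> H2 at depth 12
  add 0.0.0.0/0 -> H1 at depth 0

== LOOKUPS ==
["H1","H1","H0","H1","H1","H0","H0","H1","H0","H0","H0","H1","H0","H0","H1"]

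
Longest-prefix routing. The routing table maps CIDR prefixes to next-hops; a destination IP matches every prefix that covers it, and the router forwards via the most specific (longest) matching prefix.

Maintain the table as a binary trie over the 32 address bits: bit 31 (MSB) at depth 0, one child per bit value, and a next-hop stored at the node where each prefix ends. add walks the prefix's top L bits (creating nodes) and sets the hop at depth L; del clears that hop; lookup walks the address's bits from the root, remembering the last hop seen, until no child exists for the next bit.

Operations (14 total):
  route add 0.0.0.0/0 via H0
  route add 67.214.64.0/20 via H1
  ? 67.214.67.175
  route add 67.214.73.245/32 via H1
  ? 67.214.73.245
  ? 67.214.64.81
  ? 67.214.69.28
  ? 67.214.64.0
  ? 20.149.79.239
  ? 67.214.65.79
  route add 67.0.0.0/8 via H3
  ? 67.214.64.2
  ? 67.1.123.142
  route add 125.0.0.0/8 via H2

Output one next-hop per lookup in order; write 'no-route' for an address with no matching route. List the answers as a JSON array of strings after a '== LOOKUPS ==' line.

Trace:
  + 0.0.0.0/0 (H0) depth=0
  + 67.214.64.0/20 (H1) depth=20
  Q 67.214.67.175: descend 01000011110101100100 ; hops seen [H0,H1] ; pick H1
  + 67.214.73.245/32 (H1) depth=32
  Q 67.214.73.245: descend 01000011110101100100100111110101 ; hops seen [H0,H1,H1] ; pick H1
  Q 67.214.64.81: descend 01000011110101100100 ; hops seen [H0,H1] ; pick H1
  Q 67.214.69.28: descend 01000011110101100100 ; hops seen [H0,H1] ; pick H1
  Q 67.214.64.0: descend 01000011110101100100 ; hops seen [H0,H1] ; pick H1
  Q 20.149.79.239: descend 0 ; hops seen [H0] ; pick H0
  Q 67.214.65.79: descend 01000011110101100100 ; hops seen [H0,H1] ; pick H1
  + 67.0.0.0/8 (H3) depth=8
  Q 67.214.64.2: descend 01000011110101100100 ; hops seen [H0,H3,H1] ; pick H1
  Q 67.1.123.142: descend 01000011 ; hops seen [H0,H3] ; pick H3
  + 125.0.0.0/8 (H2) depth=8

== LOOKUPS ==
["H1","H1","H1","H1","H1","H0","H1","H1","H3"]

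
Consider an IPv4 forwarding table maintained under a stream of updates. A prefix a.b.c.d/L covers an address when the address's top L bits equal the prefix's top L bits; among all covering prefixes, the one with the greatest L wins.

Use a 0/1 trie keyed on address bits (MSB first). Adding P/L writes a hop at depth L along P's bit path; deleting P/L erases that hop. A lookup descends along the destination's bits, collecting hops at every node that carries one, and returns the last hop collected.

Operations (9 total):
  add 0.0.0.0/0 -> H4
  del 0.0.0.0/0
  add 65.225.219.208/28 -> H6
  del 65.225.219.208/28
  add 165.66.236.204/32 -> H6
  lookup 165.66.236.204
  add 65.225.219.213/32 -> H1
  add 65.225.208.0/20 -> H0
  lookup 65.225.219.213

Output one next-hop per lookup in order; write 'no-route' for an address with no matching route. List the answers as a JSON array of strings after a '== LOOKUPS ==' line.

Apply in order:
  + 0.0.0.0/0 (H4) depth=0
  del 0.0.0.0/0 (clear depth 0)
  + 65.225.219.208/28 (H6) depth=28
  del 65.225.219.208/28 (clear depth 28)
  + 165.66.236.204/32 (H6) depth=32
  Q 165.66.236.204: descend 10100101010000101110110011001100 ; hops seen [H6] ; pick H6
  + 65.225.219.213/32 (H1) depth=32
  + 65.225.208.0/20 (H0) depth=20
  Q 65.225.219.213: descend 01000001111000011101101111010101 ; hops seen [H0,H1] ; pick H1

== LOOKUPS ==
["H6","H1"]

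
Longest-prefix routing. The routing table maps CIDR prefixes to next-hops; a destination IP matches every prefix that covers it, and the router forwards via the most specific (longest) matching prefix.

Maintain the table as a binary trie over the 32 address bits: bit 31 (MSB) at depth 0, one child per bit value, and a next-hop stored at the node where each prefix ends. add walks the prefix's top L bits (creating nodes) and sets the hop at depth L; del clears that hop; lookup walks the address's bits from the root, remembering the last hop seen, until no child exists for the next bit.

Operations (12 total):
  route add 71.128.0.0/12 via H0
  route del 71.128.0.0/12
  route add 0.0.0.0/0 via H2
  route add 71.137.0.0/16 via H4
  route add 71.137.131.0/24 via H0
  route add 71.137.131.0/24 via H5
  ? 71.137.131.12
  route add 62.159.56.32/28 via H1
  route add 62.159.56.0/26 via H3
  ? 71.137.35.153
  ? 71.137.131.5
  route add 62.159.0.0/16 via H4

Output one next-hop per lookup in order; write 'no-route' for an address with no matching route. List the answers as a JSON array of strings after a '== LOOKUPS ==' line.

Process each operation:
  add 71.128.0.0/12 -> H0 at depth 12
  - 71.128.0.0/12 clear@12
  add 0.0.0.0/0 -> H2 at depth 0
  add 71.137.0.0/16 -> H4 at depth 16
  add 71.137.131.0/24 -> H0 at depth 24
  add 71.137.131.0/24 -> H5 at depth 24
  Q 71.137.131.12: descend 010001111000100110000011 ; hops seen [H2,H4,H5] ; pick H5
  add 62.159.56.32/28 -> H1 at depth 28
  add 62.159.56.0/26 -> H3 at depth 26
  Q 71.137.35.153: descend 0100011110001001 ; hops seen [H2,H4] ; pick H4
  Q 71.137.131.5: descend 010001111000100110000011 ; hops seen [H2,H4,H5] ; pick H5
  add 62.159.0.0/16 -> H4 at depth 16

== LOOKUPS ==
["H5","H4","H5"]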